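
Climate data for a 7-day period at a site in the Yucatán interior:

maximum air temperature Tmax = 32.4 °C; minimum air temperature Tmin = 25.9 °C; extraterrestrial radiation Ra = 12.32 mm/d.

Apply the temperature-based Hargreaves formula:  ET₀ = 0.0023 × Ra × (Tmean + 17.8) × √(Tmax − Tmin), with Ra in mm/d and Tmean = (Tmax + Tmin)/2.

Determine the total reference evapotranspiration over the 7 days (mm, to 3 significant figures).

23.7 mm

Tmean = (32.4 + 25.9)/2 = 29.15 °C
ET₀ = 0.0023 × 12.32 × (29.15 + 17.8) × √6.5 = 0.0023 × 12.32 × 46.95 × 2.5495 = 3.3918 mm/d
Over 7 days: 3.3918 × 7 = 23.743 mm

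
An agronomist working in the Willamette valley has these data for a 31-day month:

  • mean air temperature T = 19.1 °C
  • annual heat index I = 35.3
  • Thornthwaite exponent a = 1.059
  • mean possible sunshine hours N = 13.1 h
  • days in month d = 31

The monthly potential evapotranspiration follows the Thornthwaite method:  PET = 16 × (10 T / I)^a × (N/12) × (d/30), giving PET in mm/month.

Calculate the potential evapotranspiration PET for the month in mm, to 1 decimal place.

10T/I = 10 × 19.1 / 35.3 = 5.4108
(10T/I)^a = 5.4108^1.059 = 5.9776
Uncorrected PET = 16 × 5.9776 = 95.642 mm
Correction = (N/12)(d/30) = (13.1/12)(31/30) = 1.1281
PET = 95.642 × 1.1281 = 107.894 mm/month

107.9 mm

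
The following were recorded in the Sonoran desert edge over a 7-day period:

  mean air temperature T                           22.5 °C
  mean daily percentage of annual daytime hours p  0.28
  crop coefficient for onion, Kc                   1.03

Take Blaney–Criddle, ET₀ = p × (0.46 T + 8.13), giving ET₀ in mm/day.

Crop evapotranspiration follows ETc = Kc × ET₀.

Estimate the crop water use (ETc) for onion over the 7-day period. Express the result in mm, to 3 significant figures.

ET₀ = 0.28 × (0.46 × 22.5 + 8.13) = 0.28 × 18.480 = 5.1744 mm/d
ETc = Kc × ET₀ = 1.03 × 5.1744 = 5.3296 mm/d
Over 7 days: 5.3296 × 7 = 37.307 mm

37.3 mm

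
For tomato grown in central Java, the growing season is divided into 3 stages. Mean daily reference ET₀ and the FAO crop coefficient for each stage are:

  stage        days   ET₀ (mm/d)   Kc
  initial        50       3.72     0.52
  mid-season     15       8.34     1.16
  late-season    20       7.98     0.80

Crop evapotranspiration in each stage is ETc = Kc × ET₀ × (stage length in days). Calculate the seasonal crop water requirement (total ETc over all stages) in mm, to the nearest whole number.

initial: 0.52 × 3.72 × 50 = 96.72 mm
mid-season: 1.16 × 8.34 × 15 = 145.12 mm
late-season: 0.80 × 7.98 × 20 = 127.68 mm
Seasonal total = 369.52 mm

370 mm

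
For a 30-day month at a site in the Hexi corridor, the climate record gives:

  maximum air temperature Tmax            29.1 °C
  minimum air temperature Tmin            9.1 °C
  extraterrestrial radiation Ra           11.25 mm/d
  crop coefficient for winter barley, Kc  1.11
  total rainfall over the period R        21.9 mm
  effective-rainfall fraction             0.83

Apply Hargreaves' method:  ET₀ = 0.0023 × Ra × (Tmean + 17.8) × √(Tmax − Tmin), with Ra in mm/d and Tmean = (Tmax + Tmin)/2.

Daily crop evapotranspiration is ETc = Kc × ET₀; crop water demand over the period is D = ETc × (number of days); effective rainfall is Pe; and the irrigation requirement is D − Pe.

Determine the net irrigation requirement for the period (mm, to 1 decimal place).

Tmean = (29.1 + 9.1)/2 = 19.10 °C
ET₀ = 0.0023 × 11.25 × (19.10 + 17.8) × √20.0 = 0.0023 × 11.25 × 36.90 × 4.4721 = 4.2699 mm/d
ETc = Kc × ET₀ = 1.11 × 4.2699 = 4.7396 mm/d
Crop demand D = ETc × 30 d = 4.7396 × 30 = 142.188 mm
Pe = 0.83 × 21.9 = 18.177 mm
D − Pe = 142.188 − 18.177 = 124.011 mm

124.0 mm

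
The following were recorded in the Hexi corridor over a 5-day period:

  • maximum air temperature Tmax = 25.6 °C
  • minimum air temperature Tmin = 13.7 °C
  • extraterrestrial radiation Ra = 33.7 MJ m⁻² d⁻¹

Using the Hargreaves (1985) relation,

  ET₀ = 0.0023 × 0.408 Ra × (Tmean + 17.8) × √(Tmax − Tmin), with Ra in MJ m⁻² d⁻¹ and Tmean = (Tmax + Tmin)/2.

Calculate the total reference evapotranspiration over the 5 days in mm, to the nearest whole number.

Tmean = (25.6 + 13.7)/2 = 19.65 °C
0.408 Ra = 0.408 × 33.7 = 13.7496 mm/d equivalent
ET₀ = 0.0023 × 13.7496 × (19.65 + 17.8) × √11.9 = 0.0023 × 13.7496 × 37.45 × 3.4496 = 4.0854 mm/d
Over 5 days: 4.0854 × 5 = 20.427 mm

20 mm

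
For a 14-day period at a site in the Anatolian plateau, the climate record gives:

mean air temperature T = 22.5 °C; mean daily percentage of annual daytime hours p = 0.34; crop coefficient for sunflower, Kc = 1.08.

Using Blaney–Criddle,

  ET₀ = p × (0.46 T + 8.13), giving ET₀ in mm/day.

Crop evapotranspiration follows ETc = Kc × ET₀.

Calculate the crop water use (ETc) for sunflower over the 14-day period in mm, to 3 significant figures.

ET₀ = 0.34 × (0.46 × 22.5 + 8.13) = 0.34 × 18.480 = 6.2832 mm/d
ETc = Kc × ET₀ = 1.08 × 6.2832 = 6.7859 mm/d
Over 14 days: 6.7859 × 14 = 95.003 mm

95.0 mm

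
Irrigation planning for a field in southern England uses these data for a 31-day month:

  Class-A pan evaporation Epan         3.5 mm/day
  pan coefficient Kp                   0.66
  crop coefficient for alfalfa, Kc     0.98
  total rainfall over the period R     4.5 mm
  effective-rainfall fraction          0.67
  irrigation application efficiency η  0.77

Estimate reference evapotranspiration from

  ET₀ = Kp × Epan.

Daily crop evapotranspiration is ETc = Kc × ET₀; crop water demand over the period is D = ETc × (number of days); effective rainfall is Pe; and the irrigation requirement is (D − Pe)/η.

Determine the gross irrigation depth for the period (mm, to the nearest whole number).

ET₀ = 0.66 × 3.5 = 2.3100 mm/d
ETc = Kc × ET₀ = 0.98 × 2.3100 = 2.2638 mm/d
Crop demand D = ETc × 31 d = 2.2638 × 31 = 70.178 mm
Pe = 0.67 × 4.5 = 3.015 mm
D − Pe = 70.178 − 3.015 = 67.163 mm
Gross irrigation = 67.163 / 0.77 = 87.225 mm

87 mm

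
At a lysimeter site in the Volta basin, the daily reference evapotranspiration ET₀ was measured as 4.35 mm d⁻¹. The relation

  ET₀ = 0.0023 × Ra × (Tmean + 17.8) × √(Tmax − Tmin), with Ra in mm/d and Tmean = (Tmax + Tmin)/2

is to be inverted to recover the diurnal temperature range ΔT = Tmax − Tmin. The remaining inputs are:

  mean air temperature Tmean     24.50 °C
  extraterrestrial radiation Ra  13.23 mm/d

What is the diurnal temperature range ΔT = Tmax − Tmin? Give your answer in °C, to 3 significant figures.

√ΔT = ET₀ / [0.0023 × Ra × (Tmean+17.8)] = 4.35 / (0.0023 × 13.23 × 42.30) = 3.3796
ΔT = 3.3796² = 11.422 °C

11.4 °C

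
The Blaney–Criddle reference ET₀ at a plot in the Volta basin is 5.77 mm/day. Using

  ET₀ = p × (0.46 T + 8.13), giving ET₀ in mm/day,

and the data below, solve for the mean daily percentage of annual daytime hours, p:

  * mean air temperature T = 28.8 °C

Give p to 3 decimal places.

p = ET₀ / (0.46 T + 8.13) = 5.77 / (0.46 × 28.8 + 8.13) = 5.77 / 21.378 = 0.2699

0.270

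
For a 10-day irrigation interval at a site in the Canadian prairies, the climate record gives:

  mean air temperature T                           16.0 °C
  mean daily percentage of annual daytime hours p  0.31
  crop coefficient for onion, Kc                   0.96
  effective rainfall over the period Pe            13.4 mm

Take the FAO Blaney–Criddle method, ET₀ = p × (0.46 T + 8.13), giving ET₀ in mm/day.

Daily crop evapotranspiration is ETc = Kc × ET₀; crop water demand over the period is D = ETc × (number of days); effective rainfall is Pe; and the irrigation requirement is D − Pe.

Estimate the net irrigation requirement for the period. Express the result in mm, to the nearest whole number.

ET₀ = 0.31 × (0.46 × 16.0 + 8.13) = 0.31 × 15.490 = 4.8019 mm/d
ETc = Kc × ET₀ = 0.96 × 4.8019 = 4.6098 mm/d
Crop demand D = ETc × 10 d = 4.6098 × 10 = 46.098 mm
D − Pe = 46.098 − 13.4 = 32.698 mm

33 mm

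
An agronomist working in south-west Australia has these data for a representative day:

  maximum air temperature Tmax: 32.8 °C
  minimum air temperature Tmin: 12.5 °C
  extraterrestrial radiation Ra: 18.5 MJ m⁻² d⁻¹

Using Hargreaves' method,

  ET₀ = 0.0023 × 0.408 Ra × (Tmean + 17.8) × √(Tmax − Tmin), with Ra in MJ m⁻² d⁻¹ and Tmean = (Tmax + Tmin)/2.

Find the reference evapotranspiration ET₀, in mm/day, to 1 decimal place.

Tmean = (32.8 + 12.5)/2 = 22.65 °C
0.408 Ra = 0.408 × 18.5 = 7.5480 mm/d equivalent
ET₀ = 0.0023 × 7.5480 × (22.65 + 17.8) × √20.3 = 0.0023 × 7.5480 × 40.45 × 4.5056 = 3.1640 mm/d

3.2 mm/day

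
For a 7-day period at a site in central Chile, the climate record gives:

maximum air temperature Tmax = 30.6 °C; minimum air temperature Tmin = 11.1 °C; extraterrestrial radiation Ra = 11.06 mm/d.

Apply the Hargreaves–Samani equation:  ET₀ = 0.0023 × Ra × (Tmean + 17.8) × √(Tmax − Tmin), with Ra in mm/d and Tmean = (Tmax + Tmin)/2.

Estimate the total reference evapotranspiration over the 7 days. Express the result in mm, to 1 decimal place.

Tmean = (30.6 + 11.1)/2 = 20.85 °C
ET₀ = 0.0023 × 11.06 × (20.85 + 17.8) × √19.5 = 0.0023 × 11.06 × 38.65 × 4.4159 = 4.3416 mm/d
Over 7 days: 4.3416 × 7 = 30.391 mm

30.4 mm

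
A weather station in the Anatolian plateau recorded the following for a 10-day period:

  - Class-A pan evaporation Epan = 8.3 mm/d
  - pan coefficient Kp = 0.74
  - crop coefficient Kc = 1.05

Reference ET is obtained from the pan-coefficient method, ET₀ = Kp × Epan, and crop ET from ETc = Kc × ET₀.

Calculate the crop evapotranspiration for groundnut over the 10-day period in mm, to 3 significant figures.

ET₀ = 0.74 × 8.3 = 6.1420 mm/d
ETc = Kc × ET₀ = 1.05 × 6.1420 = 6.4491 mm/d
Over 10 days: 6.4491 × 10 = 64.491 mm

64.5 mm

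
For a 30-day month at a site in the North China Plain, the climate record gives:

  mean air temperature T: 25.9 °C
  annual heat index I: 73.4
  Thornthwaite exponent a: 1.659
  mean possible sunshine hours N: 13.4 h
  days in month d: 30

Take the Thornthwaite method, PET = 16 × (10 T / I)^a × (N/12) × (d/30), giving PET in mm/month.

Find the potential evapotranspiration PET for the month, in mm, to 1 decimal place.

10T/I = 10 × 25.9 / 73.4 = 3.5286
(10T/I)^a = 3.5286^1.659 = 8.0998
Uncorrected PET = 16 × 8.0998 = 129.597 mm
Correction = (N/12)(d/30) = (13.4/12)(30/30) = 1.1167
PET = 129.597 × 1.1167 = 144.721 mm/month

144.7 mm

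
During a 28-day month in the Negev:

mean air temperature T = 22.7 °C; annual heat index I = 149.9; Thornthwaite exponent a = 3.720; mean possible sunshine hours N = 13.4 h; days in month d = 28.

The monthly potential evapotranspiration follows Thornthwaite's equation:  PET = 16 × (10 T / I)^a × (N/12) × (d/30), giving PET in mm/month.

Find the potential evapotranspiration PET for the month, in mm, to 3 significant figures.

78.1 mm

10T/I = 10 × 22.7 / 149.9 = 1.5143
(10T/I)^a = 1.5143^3.720 = 4.6815
Uncorrected PET = 16 × 4.6815 = 74.904 mm
Correction = (N/12)(d/30) = (13.4/12)(28/30) = 1.0422
PET = 74.904 × 1.0422 = 78.065 mm/month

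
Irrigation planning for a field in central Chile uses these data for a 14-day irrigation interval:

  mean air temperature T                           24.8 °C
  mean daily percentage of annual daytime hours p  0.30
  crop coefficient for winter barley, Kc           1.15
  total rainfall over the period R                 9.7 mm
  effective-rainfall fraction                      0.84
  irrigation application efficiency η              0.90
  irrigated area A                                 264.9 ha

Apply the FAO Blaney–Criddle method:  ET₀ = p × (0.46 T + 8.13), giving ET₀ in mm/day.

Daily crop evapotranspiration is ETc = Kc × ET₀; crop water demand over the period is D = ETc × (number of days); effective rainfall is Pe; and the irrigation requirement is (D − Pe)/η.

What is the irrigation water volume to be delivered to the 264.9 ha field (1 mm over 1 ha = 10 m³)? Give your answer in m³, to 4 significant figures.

253800 m³

ET₀ = 0.30 × (0.46 × 24.8 + 8.13) = 0.30 × 19.538 = 5.8614 mm/d
ETc = Kc × ET₀ = 1.15 × 5.8614 = 6.7406 mm/d
Crop demand D = ETc × 14 d = 6.7406 × 14 = 94.368 mm
Pe = 0.84 × 9.7 = 8.148 mm
D − Pe = 94.368 − 8.148 = 86.220 mm
Gross irrigation = 86.220 / 0.90 = 95.800 mm
Volume = 95.800 mm × 264.9 ha × 10 = 253774.2 m³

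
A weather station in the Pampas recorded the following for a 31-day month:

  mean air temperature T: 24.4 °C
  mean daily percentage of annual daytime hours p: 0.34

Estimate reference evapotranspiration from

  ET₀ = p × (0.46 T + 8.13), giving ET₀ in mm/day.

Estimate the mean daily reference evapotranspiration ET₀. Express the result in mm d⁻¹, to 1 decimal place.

ET₀ = 0.34 × (0.46 × 24.4 + 8.13) = 0.34 × 19.354 = 6.5804 mm/d

6.6 mm d⁻¹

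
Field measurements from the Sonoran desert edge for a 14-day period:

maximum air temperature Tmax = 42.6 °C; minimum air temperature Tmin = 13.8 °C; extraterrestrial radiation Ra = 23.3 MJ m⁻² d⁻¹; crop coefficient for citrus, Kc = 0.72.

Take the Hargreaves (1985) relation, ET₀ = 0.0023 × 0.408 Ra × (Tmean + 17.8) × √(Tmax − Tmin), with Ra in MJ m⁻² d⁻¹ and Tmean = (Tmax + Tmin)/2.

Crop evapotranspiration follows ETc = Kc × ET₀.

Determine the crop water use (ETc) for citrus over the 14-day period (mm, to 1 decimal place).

Tmean = (42.6 + 13.8)/2 = 28.20 °C
0.408 Ra = 0.408 × 23.3 = 9.5064 mm/d equivalent
ET₀ = 0.0023 × 9.5064 × (28.20 + 17.8) × √28.8 = 0.0023 × 9.5064 × 46.00 × 5.3666 = 5.3976 mm/d
ETc = Kc × ET₀ = 0.72 × 5.3976 = 3.8863 mm/d
Over 14 days: 3.8863 × 14 = 54.408 mm

54.4 mm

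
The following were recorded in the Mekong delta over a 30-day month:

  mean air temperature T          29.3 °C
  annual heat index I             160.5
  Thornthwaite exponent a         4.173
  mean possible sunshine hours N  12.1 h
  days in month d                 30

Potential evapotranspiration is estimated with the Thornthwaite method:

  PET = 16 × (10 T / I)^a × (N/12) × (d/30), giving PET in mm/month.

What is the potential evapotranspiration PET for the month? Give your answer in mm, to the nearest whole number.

10T/I = 10 × 29.3 / 160.5 = 1.8255
(10T/I)^a = 1.8255^4.173 = 12.3239
Uncorrected PET = 16 × 12.3239 = 197.182 mm
Correction = (N/12)(d/30) = (12.1/12)(30/30) = 1.0083
PET = 197.182 × 1.0083 = 198.819 mm/month

199 mm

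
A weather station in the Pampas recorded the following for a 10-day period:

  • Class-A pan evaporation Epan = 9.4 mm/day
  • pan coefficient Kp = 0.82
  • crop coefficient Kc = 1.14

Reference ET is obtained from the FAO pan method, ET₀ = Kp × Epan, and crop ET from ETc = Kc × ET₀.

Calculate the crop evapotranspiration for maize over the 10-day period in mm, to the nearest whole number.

ET₀ = 0.82 × 9.4 = 7.7080 mm/d
ETc = Kc × ET₀ = 1.14 × 7.7080 = 8.7871 mm/d
Over 10 days: 8.7871 × 10 = 87.871 mm

88 mm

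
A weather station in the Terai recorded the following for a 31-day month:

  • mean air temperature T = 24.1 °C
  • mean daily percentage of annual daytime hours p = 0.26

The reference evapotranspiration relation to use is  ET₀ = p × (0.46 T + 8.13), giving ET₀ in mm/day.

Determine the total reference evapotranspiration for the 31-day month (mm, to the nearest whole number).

ET₀ = 0.26 × (0.46 × 24.1 + 8.13) = 0.26 × 19.216 = 4.9962 mm/d
Monthly total = 4.9962 × 31 = 154.882 mm

155 mm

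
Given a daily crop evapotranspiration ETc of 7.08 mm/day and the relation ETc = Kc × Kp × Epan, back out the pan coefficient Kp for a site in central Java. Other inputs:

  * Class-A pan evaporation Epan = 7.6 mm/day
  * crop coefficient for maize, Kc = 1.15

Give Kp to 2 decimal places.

ETc = Kc × Kp × Epan  ⇒  Kp = ETc / (Kc × Epan)
Kp = 7.08 / (1.15 × 7.6) = 7.08 / 8.740 = 0.8101

0.81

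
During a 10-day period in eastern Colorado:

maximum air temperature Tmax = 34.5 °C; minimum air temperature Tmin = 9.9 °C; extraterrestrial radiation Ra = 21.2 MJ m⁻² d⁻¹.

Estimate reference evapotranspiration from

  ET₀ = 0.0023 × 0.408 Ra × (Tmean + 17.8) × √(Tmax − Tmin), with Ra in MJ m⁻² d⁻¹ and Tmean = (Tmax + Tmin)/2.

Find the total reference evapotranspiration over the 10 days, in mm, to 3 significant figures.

39.5 mm

Tmean = (34.5 + 9.9)/2 = 22.20 °C
0.408 Ra = 0.408 × 21.2 = 8.6496 mm/d equivalent
ET₀ = 0.0023 × 8.6496 × (22.20 + 17.8) × √24.6 = 0.0023 × 8.6496 × 40.00 × 4.9598 = 3.9468 mm/d
Over 10 days: 3.9468 × 10 = 39.468 mm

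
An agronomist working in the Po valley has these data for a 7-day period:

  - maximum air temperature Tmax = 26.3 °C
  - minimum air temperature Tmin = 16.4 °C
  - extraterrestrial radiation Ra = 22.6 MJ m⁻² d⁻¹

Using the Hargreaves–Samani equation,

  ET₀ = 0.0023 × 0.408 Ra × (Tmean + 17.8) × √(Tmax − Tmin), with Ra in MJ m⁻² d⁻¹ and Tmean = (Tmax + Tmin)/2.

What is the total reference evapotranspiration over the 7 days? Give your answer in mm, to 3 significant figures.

Tmean = (26.3 + 16.4)/2 = 21.35 °C
0.408 Ra = 0.408 × 22.6 = 9.2208 mm/d equivalent
ET₀ = 0.0023 × 9.2208 × (21.35 + 17.8) × √9.9 = 0.0023 × 9.2208 × 39.15 × 3.1464 = 2.6124 mm/d
Over 7 days: 2.6124 × 7 = 18.287 mm

18.3 mm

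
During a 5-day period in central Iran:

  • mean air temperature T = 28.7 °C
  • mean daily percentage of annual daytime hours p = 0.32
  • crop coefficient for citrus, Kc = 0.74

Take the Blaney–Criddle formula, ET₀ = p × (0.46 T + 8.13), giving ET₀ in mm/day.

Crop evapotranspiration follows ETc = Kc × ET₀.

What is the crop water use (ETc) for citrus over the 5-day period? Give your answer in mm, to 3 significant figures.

ET₀ = 0.32 × (0.46 × 28.7 + 8.13) = 0.32 × 21.332 = 6.8262 mm/d
ETc = Kc × ET₀ = 0.74 × 6.8262 = 5.0514 mm/d
Over 5 days: 5.0514 × 5 = 25.257 mm

25.3 mm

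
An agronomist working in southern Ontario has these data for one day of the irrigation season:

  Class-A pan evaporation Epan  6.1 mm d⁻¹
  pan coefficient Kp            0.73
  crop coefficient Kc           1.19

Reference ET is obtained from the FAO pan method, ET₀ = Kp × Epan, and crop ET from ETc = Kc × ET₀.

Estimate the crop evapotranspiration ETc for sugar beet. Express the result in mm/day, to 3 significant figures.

ET₀ = 0.73 × 6.1 = 4.4530 mm/d
ETc = Kc × ET₀ = 1.19 × 4.4530 = 5.2991 mm/d

5.30 mm/day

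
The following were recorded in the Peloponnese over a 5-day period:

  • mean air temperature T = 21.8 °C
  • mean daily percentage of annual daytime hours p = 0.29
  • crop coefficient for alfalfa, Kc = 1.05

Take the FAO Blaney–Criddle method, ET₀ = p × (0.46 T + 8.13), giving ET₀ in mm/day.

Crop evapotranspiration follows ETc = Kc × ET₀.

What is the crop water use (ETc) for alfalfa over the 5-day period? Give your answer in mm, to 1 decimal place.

27.6 mm

ET₀ = 0.29 × (0.46 × 21.8 + 8.13) = 0.29 × 18.158 = 5.2658 mm/d
ETc = Kc × ET₀ = 1.05 × 5.2658 = 5.5291 mm/d
Over 5 days: 5.5291 × 5 = 27.646 mm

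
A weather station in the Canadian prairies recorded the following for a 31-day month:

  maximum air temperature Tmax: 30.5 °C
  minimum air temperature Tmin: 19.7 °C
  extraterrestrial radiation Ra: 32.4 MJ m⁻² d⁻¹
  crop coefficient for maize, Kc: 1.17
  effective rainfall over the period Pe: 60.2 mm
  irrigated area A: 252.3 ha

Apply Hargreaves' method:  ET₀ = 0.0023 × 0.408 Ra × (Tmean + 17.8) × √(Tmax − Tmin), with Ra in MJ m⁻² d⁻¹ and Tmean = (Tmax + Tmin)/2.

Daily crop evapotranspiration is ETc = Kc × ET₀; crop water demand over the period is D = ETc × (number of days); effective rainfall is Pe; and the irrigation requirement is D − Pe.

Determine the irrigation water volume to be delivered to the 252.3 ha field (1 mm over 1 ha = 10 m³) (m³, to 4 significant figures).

240400 m³

Tmean = (30.5 + 19.7)/2 = 25.10 °C
0.408 Ra = 0.408 × 32.4 = 13.2192 mm/d equivalent
ET₀ = 0.0023 × 13.2192 × (25.10 + 17.8) × √10.8 = 0.0023 × 13.2192 × 42.90 × 3.2863 = 4.2864 mm/d
ETc = Kc × ET₀ = 1.17 × 4.2864 = 5.0151 mm/d
Crop demand D = ETc × 31 d = 5.0151 × 31 = 155.468 mm
D − Pe = 155.468 − 60.2 = 95.268 mm
Volume = 95.268 mm × 252.3 ha × 10 = 240361.2 m³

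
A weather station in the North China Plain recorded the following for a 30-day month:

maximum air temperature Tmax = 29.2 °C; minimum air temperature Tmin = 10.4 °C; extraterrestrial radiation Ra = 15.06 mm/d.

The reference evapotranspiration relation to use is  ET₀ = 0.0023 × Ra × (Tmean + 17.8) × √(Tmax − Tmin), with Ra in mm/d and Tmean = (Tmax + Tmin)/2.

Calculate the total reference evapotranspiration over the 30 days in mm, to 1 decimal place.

Tmean = (29.2 + 10.4)/2 = 19.80 °C
ET₀ = 0.0023 × 15.06 × (19.80 + 17.8) × √18.8 = 0.0023 × 15.06 × 37.60 × 4.3359 = 5.6470 mm/d
Over 30 days: 5.6470 × 30 = 169.410 mm

169.4 mm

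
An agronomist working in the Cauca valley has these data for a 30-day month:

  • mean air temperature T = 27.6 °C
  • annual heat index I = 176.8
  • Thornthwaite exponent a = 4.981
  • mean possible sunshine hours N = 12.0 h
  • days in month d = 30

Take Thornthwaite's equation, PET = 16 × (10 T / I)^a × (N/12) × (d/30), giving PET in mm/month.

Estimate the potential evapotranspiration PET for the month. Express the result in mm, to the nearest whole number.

10T/I = 10 × 27.6 / 176.8 = 1.5611
(10T/I)^a = 1.5611^4.981 = 9.1934
Uncorrected PET = 16 × 9.1934 = 147.094 mm
Correction = (N/12)(d/30) = (12.0/12)(30/30) = 1.0000
PET = 147.094 × 1.0000 = 147.094 mm/month

147 mm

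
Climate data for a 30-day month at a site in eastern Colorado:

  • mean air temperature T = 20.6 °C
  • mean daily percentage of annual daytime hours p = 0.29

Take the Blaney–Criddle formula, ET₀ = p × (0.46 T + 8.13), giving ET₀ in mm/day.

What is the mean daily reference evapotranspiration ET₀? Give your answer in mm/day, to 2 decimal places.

5.11 mm/day

ET₀ = 0.29 × (0.46 × 20.6 + 8.13) = 0.29 × 17.606 = 5.1057 mm/d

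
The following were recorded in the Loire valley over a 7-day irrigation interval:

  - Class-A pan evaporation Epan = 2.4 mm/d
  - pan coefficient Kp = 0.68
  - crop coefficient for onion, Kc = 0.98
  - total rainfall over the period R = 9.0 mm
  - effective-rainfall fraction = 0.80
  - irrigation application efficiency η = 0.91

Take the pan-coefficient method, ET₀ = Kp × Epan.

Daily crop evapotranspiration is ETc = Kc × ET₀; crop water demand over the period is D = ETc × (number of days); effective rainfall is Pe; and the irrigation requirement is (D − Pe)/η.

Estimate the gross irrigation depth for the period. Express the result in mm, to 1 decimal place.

4.4 mm

ET₀ = 0.68 × 2.4 = 1.6320 mm/d
ETc = Kc × ET₀ = 0.98 × 1.6320 = 1.5994 mm/d
Crop demand D = ETc × 7 d = 1.5994 × 7 = 11.196 mm
Pe = 0.80 × 9.0 = 7.200 mm
D − Pe = 11.196 − 7.200 = 3.996 mm
Gross irrigation = 3.996 / 0.91 = 4.391 mm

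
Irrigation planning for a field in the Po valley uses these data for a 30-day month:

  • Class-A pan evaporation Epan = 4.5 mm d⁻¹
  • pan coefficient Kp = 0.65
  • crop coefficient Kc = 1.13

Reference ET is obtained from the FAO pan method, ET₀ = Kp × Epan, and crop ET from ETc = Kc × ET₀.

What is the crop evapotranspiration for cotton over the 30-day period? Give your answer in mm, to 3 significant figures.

99.2 mm

ET₀ = 0.65 × 4.5 = 2.9250 mm/d
ETc = Kc × ET₀ = 1.13 × 2.9250 = 3.3053 mm/d
Over 30 days: 3.3053 × 30 = 99.159 mm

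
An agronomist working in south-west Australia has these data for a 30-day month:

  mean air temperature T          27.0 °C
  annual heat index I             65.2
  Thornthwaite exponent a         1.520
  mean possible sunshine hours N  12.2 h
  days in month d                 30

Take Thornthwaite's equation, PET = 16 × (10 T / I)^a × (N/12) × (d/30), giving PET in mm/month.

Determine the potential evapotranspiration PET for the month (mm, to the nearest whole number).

10T/I = 10 × 27.0 / 65.2 = 4.1411
(10T/I)^a = 4.1411^1.520 = 8.6699
Uncorrected PET = 16 × 8.6699 = 138.718 mm
Correction = (N/12)(d/30) = (12.2/12)(30/30) = 1.0167
PET = 138.718 × 1.0167 = 141.035 mm/month

141 mm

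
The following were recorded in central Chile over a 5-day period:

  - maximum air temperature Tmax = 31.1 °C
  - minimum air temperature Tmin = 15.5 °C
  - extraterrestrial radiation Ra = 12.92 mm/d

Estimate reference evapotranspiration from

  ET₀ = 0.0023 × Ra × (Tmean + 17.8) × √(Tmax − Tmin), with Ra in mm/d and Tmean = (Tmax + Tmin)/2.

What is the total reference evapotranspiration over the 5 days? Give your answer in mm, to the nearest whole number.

Tmean = (31.1 + 15.5)/2 = 23.30 °C
ET₀ = 0.0023 × 12.92 × (23.30 + 17.8) × √15.6 = 0.0023 × 12.92 × 41.10 × 3.9497 = 4.8239 mm/d
Over 5 days: 4.8239 × 5 = 24.120 mm

24 mm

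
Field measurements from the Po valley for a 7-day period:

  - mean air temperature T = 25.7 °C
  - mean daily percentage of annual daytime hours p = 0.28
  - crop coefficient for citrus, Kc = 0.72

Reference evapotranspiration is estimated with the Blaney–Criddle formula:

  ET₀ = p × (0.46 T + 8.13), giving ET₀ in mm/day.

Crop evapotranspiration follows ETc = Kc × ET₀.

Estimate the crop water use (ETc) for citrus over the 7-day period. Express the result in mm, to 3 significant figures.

28.2 mm

ET₀ = 0.28 × (0.46 × 25.7 + 8.13) = 0.28 × 19.952 = 5.5866 mm/d
ETc = Kc × ET₀ = 0.72 × 5.5866 = 4.0224 mm/d
Over 7 days: 4.0224 × 7 = 28.157 mm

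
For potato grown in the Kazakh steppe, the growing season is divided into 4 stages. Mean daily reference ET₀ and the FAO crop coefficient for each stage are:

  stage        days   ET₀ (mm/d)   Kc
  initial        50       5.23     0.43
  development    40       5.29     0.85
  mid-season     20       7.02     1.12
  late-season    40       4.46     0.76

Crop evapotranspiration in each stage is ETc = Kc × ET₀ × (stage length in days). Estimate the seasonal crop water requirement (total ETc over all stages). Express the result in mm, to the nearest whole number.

585 mm

initial: 0.43 × 5.23 × 50 = 112.45 mm
development: 0.85 × 5.29 × 40 = 179.86 mm
mid-season: 1.12 × 7.02 × 20 = 157.25 mm
late-season: 0.76 × 4.46 × 40 = 135.58 mm
Seasonal total = 585.14 mm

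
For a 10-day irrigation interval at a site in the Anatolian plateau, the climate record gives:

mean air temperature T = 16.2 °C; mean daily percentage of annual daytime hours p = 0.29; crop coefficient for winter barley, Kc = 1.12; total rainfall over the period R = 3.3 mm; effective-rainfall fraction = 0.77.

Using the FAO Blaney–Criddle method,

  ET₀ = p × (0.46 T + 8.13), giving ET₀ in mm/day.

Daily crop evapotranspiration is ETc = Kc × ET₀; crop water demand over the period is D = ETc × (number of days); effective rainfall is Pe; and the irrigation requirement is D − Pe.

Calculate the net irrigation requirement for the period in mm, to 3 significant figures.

48.1 mm

ET₀ = 0.29 × (0.46 × 16.2 + 8.13) = 0.29 × 15.582 = 4.5188 mm/d
ETc = Kc × ET₀ = 1.12 × 4.5188 = 5.0611 mm/d
Crop demand D = ETc × 10 d = 5.0611 × 10 = 50.611 mm
Pe = 0.77 × 3.3 = 2.541 mm
D − Pe = 50.611 − 2.541 = 48.070 mm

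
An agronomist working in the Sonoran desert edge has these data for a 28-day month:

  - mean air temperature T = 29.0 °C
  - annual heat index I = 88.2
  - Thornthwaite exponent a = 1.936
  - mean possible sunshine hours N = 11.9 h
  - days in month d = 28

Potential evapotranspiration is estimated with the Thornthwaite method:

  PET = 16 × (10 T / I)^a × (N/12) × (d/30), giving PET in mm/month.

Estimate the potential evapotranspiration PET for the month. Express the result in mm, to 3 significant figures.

10T/I = 10 × 29.0 / 88.2 = 3.2880
(10T/I)^a = 3.2880^1.936 = 10.0180
Uncorrected PET = 16 × 10.0180 = 160.288 mm
Correction = (N/12)(d/30) = (11.9/12)(28/30) = 0.9256
PET = 160.288 × 0.9256 = 148.363 mm/month

148 mm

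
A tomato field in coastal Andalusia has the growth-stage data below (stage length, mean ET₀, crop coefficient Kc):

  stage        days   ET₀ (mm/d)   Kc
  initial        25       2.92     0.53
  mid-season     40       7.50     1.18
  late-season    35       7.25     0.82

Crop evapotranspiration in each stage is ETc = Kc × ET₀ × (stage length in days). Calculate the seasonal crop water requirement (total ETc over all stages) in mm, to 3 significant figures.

initial: 0.53 × 2.92 × 25 = 38.69 mm
mid-season: 1.18 × 7.50 × 40 = 354.00 mm
late-season: 0.82 × 7.25 × 35 = 208.08 mm
Seasonal total = 600.77 mm

601 mm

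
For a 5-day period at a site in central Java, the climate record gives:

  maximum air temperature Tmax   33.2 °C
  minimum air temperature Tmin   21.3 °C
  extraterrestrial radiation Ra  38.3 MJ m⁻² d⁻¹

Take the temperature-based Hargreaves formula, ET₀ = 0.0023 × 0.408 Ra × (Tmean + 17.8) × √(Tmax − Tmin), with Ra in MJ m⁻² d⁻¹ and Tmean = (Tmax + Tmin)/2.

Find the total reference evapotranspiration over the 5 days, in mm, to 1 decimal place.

27.9 mm

Tmean = (33.2 + 21.3)/2 = 27.25 °C
0.408 Ra = 0.408 × 38.3 = 15.6264 mm/d equivalent
ET₀ = 0.0023 × 15.6264 × (27.25 + 17.8) × √11.9 = 0.0023 × 15.6264 × 45.05 × 3.4496 = 5.5853 mm/d
Over 5 days: 5.5853 × 5 = 27.927 mm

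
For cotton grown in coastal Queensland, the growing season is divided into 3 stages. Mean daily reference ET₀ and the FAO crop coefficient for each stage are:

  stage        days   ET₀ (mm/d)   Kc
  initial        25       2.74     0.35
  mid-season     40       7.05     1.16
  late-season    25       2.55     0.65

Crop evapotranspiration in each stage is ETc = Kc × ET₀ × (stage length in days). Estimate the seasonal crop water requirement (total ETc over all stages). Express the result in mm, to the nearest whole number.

initial: 0.35 × 2.74 × 25 = 23.98 mm
mid-season: 1.16 × 7.05 × 40 = 327.12 mm
late-season: 0.65 × 2.55 × 25 = 41.44 mm
Seasonal total = 392.54 mm

393 mm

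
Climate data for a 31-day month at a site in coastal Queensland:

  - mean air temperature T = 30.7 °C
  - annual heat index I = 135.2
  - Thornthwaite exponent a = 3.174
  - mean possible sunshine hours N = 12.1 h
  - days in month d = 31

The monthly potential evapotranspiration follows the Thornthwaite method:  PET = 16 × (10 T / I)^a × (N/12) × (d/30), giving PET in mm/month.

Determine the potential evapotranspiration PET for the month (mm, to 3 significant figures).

10T/I = 10 × 30.7 / 135.2 = 2.2707
(10T/I)^a = 2.2707^3.174 = 13.5036
Uncorrected PET = 16 × 13.5036 = 216.058 mm
Correction = (N/12)(d/30) = (12.1/12)(31/30) = 1.0419
PET = 216.058 × 1.0419 = 225.111 mm/month

225 mm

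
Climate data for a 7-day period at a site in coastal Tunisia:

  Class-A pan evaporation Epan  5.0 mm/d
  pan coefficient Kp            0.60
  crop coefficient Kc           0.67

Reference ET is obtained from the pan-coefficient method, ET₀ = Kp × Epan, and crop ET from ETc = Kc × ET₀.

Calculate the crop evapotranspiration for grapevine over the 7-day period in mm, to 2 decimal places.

ET₀ = 0.60 × 5.0 = 3.0000 mm/d
ETc = Kc × ET₀ = 0.67 × 3.0000 = 2.0100 mm/d
Over 7 days: 2.0100 × 7 = 14.070 mm

14.07 mm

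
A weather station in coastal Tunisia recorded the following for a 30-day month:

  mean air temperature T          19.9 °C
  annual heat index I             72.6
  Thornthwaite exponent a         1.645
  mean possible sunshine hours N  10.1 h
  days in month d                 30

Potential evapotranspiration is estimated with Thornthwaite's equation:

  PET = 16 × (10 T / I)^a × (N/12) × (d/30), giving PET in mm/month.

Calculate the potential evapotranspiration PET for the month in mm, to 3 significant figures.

70.7 mm

10T/I = 10 × 19.9 / 72.6 = 2.7410
(10T/I)^a = 2.7410^1.645 = 5.2524
Uncorrected PET = 16 × 5.2524 = 84.038 mm
Correction = (N/12)(d/30) = (10.1/12)(30/30) = 0.8417
PET = 84.038 × 0.8417 = 70.735 mm/month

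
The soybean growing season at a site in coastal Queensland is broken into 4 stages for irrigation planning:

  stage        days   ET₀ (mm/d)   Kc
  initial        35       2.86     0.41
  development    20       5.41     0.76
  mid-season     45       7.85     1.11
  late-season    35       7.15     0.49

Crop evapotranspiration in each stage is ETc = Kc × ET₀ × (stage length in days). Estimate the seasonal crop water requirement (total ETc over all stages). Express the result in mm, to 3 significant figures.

638 mm

initial: 0.41 × 2.86 × 35 = 41.04 mm
development: 0.76 × 5.41 × 20 = 82.23 mm
mid-season: 1.11 × 7.85 × 45 = 392.11 mm
late-season: 0.49 × 7.15 × 35 = 122.62 mm
Seasonal total = 638.00 mm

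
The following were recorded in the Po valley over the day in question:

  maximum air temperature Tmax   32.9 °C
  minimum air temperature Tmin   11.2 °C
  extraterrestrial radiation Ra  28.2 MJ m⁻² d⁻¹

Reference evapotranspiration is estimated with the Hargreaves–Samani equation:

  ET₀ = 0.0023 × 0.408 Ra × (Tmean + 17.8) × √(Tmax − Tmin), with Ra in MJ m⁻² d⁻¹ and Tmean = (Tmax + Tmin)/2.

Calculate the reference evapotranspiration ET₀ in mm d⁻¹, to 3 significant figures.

4.91 mm d⁻¹

Tmean = (32.9 + 11.2)/2 = 22.05 °C
0.408 Ra = 0.408 × 28.2 = 11.5056 mm/d equivalent
ET₀ = 0.0023 × 11.5056 × (22.05 + 17.8) × √21.7 = 0.0023 × 11.5056 × 39.85 × 4.6583 = 4.9124 mm/d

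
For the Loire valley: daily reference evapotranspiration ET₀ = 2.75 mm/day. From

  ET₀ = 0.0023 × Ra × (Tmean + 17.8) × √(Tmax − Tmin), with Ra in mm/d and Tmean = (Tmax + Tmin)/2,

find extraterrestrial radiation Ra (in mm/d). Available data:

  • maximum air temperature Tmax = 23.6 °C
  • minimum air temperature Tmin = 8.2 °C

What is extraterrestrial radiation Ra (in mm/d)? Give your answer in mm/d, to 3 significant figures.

Tmean = 15.90 °C; √ΔT = 3.9243
Ra = ET₀ / [0.0023 × (Tmean+17.8) × √ΔT] = 2.75 / (0.0023 × 33.70 × 3.9243) = 9.041 mm/d

9.04 mm/d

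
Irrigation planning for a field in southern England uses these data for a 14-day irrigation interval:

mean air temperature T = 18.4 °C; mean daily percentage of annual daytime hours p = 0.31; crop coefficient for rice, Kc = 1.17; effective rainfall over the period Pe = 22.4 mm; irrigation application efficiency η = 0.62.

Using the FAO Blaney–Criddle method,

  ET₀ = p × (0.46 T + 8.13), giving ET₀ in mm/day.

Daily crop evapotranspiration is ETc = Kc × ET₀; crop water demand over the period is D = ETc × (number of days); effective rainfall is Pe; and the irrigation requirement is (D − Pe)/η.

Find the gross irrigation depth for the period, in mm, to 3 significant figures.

99.8 mm

ET₀ = 0.31 × (0.46 × 18.4 + 8.13) = 0.31 × 16.594 = 5.1441 mm/d
ETc = Kc × ET₀ = 1.17 × 5.1441 = 6.0186 mm/d
Crop demand D = ETc × 14 d = 6.0186 × 14 = 84.260 mm
D − Pe = 84.260 − 22.4 = 61.860 mm
Gross irrigation = 61.860 / 0.62 = 99.774 mm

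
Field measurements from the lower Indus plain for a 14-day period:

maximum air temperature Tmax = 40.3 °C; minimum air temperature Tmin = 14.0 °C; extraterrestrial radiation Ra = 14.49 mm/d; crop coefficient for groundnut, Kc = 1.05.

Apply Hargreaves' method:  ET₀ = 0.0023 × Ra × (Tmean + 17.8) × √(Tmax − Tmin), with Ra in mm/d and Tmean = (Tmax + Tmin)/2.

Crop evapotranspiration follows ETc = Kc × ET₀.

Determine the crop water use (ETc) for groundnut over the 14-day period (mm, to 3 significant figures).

113 mm

Tmean = (40.3 + 14.0)/2 = 27.15 °C
ET₀ = 0.0023 × 14.49 × (27.15 + 17.8) × √26.3 = 0.0023 × 14.49 × 44.95 × 5.1284 = 7.6826 mm/d
ETc = Kc × ET₀ = 1.05 × 7.6826 = 8.0667 mm/d
Over 14 days: 8.0667 × 14 = 112.934 mm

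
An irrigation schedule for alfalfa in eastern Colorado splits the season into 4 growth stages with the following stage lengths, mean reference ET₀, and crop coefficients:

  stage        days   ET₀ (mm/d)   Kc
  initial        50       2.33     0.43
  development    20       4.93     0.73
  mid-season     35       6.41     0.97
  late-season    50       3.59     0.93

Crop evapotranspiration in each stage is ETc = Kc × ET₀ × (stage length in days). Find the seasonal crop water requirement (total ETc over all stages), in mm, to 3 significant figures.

507 mm

initial: 0.43 × 2.33 × 50 = 50.10 mm
development: 0.73 × 4.93 × 20 = 71.98 mm
mid-season: 0.97 × 6.41 × 35 = 217.62 mm
late-season: 0.93 × 3.59 × 50 = 166.94 mm
Seasonal total = 506.64 mm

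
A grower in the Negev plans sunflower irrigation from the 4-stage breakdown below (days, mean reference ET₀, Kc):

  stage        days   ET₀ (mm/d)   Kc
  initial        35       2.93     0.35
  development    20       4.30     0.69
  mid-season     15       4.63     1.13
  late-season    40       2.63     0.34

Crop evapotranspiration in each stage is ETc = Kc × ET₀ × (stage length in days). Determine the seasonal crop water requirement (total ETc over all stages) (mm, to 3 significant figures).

209 mm

initial: 0.35 × 2.93 × 35 = 35.89 mm
development: 0.69 × 4.30 × 20 = 59.34 mm
mid-season: 1.13 × 4.63 × 15 = 78.48 mm
late-season: 0.34 × 2.63 × 40 = 35.77 mm
Seasonal total = 209.48 mm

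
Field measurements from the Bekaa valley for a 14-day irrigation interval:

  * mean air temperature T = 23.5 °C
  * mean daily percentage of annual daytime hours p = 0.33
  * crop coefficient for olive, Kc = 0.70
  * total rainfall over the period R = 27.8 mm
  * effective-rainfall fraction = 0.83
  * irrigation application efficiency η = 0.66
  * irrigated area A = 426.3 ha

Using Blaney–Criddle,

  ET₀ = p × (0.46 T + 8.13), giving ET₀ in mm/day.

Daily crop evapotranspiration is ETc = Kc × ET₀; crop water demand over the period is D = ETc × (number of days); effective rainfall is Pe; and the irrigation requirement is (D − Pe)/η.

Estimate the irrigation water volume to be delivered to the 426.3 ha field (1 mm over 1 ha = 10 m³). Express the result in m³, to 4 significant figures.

246600 m³

ET₀ = 0.33 × (0.46 × 23.5 + 8.13) = 0.33 × 18.940 = 6.2502 mm/d
ETc = Kc × ET₀ = 0.70 × 6.2502 = 4.3751 mm/d
Crop demand D = ETc × 14 d = 4.3751 × 14 = 61.251 mm
Pe = 0.83 × 27.8 = 23.074 mm
D − Pe = 61.251 − 23.074 = 38.177 mm
Gross irrigation = 38.177 / 0.66 = 57.844 mm
Volume = 57.844 mm × 426.3 ha × 10 = 246589.0 m³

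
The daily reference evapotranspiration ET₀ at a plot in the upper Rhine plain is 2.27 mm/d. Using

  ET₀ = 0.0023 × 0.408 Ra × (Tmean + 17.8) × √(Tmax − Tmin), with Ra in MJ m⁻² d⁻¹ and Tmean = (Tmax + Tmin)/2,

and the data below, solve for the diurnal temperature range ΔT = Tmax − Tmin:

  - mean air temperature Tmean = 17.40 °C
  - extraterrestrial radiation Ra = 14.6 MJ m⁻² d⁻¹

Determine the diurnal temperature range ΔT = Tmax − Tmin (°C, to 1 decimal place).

22.2 °C

√ΔT = ET₀ / [0.0023 × 0.408 × Ra × (Tmean+17.8)] = 2.27 / (0.0023 × 5.9568 × 35.20) = 4.7070
ΔT = 4.7070² = 22.156 °C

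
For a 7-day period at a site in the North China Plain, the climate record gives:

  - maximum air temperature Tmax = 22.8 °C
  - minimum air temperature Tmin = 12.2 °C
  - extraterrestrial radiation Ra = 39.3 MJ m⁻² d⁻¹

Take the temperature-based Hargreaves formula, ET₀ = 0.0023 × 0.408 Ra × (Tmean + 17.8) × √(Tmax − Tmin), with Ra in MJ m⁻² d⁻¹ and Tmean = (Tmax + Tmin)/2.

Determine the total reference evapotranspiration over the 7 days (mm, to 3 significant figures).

29.7 mm

Tmean = (22.8 + 12.2)/2 = 17.50 °C
0.408 Ra = 0.408 × 39.3 = 16.0344 mm/d equivalent
ET₀ = 0.0023 × 16.0344 × (17.50 + 17.8) × √10.6 = 0.0023 × 16.0344 × 35.30 × 3.2558 = 4.2385 mm/d
Over 7 days: 4.2385 × 7 = 29.670 mm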